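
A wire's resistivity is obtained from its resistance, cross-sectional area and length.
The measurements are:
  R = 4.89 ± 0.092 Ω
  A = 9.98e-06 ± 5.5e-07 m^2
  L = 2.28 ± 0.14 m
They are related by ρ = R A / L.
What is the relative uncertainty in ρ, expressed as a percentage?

8.46%

Each factor contributes (exponent × relative error)² to (δρ/ρ)²:
  (1·δR/R)² = (1×0.0188)² = 0.000354;  (1·δA/A)² = (1×0.0551)² = 0.00304;  (-1·δL/L)² = (-1×0.0614)² = 0.00377
δρ/ρ = √(0.00716) = 0.0846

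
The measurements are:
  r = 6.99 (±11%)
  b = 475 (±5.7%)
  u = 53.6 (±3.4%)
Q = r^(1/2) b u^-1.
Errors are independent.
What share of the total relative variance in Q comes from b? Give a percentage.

(δQ/Q)² = (½·δr/r)² + (1·δb/b)² + (-1·δu/u)²
  r term: (0.5×0.110)² = 0.00302
  b term: (1×0.0570)² = 0.00325
  u term: (-1×0.0340)² = 0.00116
Total = 0.00743. Share from b = 0.00325/0.00743 = 0.437.

43.7%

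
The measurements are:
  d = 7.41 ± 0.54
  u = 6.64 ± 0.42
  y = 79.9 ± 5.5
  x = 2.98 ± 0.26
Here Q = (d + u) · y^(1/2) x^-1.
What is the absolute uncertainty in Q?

4.45

Let w = d + u = 14.1. δw = √(δd² + δu²) = √(0.292 + 0.176) = 0.684, so δw/w = 0.0487.
Q is then a monomial in w, y, x:
δQ/Q = √((δw/w)² + (½·δy/y)² + (-1·δx/x)²) = √(0.00237 + 0.00118 + 0.00761) = 0.106
Q = 42.1, so δQ = 0.106 × 42.1 = 4.45.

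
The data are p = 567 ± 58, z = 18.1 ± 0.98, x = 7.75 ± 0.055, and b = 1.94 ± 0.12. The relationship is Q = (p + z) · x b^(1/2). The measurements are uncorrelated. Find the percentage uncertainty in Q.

Let u = p + z = 585. δu = √(δp² + δz²) = √(3360 + 0.960) = 58.0, so δu/u = 0.0991.
Q is then a monomial in u, x, b:
δQ/Q = √((δu/u)² + (1·δx/x)² + (½·δb/b)²) = √(0.00983 + 5.04e-05 + 0.000957) = 0.104

10.4%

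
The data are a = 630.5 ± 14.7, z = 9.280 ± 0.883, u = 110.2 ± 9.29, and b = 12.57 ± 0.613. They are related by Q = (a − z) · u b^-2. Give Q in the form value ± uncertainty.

Let w = a − z = 621.2. δw = √(δa² + δz²) = √(216 + 0.780) = 14.7, so δw/w = 0.0237.
Q is then a monomial in w, u, b:
δQ/Q = √((δw/w)² + (1·δu/u)² + (-2·δb/b)²) = √(0.000562 + 0.00711 + 0.00951) = 0.131
Q = 433.3, so δQ = 0.131 × 433.3 = 56.8.

433.3 ± 56.8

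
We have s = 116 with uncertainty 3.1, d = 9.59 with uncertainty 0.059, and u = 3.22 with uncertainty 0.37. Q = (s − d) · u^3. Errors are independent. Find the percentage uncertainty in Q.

Let w = s − d = 106. δw = √(δs² + δd²) = √(9.61 + 0.00348) = 3.10, so δw/w = 0.0291.
Q is then a monomial in w, u:
δQ/Q = √((δw/w)² + (3·δu/u)²) = √(0.000849 + 0.119) = 0.346

34.6%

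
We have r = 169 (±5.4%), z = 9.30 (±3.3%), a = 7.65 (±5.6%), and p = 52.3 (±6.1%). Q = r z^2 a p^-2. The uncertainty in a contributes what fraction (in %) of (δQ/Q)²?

(δQ/Q)² = (1·δr/r)² + (2·δz/z)² + (1·δa/a)² + (-2·δp/p)²
  r term: (1×0.0540)² = 0.00292
  z term: (2×0.0330)² = 0.00436
  a term: (1×0.0560)² = 0.00314
  p term: (-2×0.0610)² = 0.0149
Total = 0.0253. Share from a = 0.00314/0.0253 = 0.124.

12.4%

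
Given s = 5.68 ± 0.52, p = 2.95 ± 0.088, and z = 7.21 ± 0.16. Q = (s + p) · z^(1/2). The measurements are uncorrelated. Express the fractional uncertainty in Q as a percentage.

Let u = s + p = 8.63. δu = √(δs² + δp²) = √(0.270 + 0.00774) = 0.527, so δu/u = 0.0611.
Q is then a monomial in u, z:
δQ/Q = √((δu/u)² + (½·δz/z)²) = √(0.00373 + 0.000123) = 0.0621

6.21%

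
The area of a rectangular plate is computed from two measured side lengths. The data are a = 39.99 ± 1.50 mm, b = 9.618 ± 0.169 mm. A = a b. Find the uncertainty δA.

15.9 mm^2

Since A is a product/quotient, work with relative uncertainties:
  (1·δa/a)² = (1×0.0375)² = 0.00141;  (1·δb/b)² = (1×0.0176)² = 0.000309
δA/A = √(0.00172) = 0.0414
A = 384.6 mm^2, so δA = 0.0414 × 384.6 = 15.9 mm^2.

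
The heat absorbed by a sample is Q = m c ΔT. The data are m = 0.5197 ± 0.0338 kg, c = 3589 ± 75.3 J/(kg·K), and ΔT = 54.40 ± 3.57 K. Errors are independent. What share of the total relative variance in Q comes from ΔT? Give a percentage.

(δQ/Q)² = (1·δm/m)² + (1·δc/c)² + (1·δΔT/ΔT)²
  m term: (1×0.0650)² = 0.00423
  c term: (1×0.0210)² = 0.000440
  ΔT term: (1×0.0656)² = 0.00431
Total = 0.00898. Share from ΔT = 0.00431/0.00898 = 0.480.

48.0%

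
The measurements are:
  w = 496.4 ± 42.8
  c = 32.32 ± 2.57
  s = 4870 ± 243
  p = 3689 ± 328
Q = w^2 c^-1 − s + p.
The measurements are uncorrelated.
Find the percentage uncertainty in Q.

23.3%

Let h = w^2·c^-1 = 7624. δh/h = √((2·δw/w)² + (-1·δc/c)²) = √(0.0297 + 0.00632) = 0.190, so δh = 1450.
Q = h − s + p: δQ = √(δh² + δs² + δp²) = √(2.1e+06 + 59000 + 1.08e+05) = 1500
Q = 6443, so δQ/Q = 1500/6443 = 0.233.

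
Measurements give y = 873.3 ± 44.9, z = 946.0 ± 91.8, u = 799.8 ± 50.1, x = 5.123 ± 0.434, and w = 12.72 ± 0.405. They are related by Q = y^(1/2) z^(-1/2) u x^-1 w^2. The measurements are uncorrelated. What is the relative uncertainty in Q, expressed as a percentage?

13.5%

Relative error in a monomial: (δQ/Q)² = Σ (nᵢ · δxᵢ/xᵢ)².
  (½·δy/y)² = (0.5×0.0514)² = 0.000661;  (−½·δz/z)² = (-0.5×0.0970)² = 0.00235;  (1·δu/u)² = (1×0.0626)² = 0.00392;  (-1·δx/x)² = (-1×0.0847)² = 0.00718;  (2·δw/w)² = (2×0.0318)² = 0.00406
δQ/Q = √(0.0182) = 0.135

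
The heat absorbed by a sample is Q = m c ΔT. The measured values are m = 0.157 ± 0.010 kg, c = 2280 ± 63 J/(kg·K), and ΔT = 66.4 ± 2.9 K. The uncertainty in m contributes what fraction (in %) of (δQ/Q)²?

(δQ/Q)² = (1·δm/m)² + (1·δc/c)² + (1·δΔT/ΔT)²
  m term: (1×0.0637)² = 0.00406
  c term: (1×0.0276)² = 0.000764
  ΔT term: (1×0.0437)² = 0.00191
Total = 0.00673. Share from m = 0.00406/0.00673 = 0.603.

60.3%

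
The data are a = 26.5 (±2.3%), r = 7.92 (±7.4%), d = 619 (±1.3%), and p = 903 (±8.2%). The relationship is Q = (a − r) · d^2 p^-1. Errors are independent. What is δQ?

Let u = a − r = 18.6. δu = √(δa² + δr²) = √(0.371 + 0.343) = 0.846, so δu/u = 0.0455.
Q is then a monomial in u, d, p:
δQ/Q = √((δu/u)² + (2·δd/d)² + (-1·δp/p)²) = √(0.00207 + 0.000676 + 0.00672) = 0.0973
Q = 7880, so δQ = 0.0973 × 7880 = 767.

767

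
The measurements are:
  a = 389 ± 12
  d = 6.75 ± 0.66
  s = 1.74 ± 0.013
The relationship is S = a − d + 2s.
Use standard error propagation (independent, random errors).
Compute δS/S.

0.0312

S is a linear combination, so absolute uncertainties add in quadrature:
  (δa)² = 144;  (δd)² = 0.436;  (2·δs)² = 0.000676
δS = √(144) = 12.0
S = 386, so δS/S = 12.0/386 = 0.0312.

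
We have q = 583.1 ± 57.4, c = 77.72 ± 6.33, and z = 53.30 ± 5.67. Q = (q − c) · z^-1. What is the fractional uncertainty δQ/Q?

Let u = q − c = 505.4. δu = √(δq² + δc²) = √(3290 + 40.1) = 57.7, so δu/u = 0.114.
Q is then a monomial in u, z:
δQ/Q = √((δu/u)² + (-1·δz/z)²) = √(0.0131 + 0.0113) = 0.156

0.156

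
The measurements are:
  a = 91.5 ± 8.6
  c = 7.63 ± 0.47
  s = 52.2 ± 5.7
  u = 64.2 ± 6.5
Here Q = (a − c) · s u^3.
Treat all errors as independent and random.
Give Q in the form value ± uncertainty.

(1.16 ± 0.392) × 10^9

Let w = a − c = 83.9. δw = √(δa² + δc²) = √(74.0 + 0.221) = 8.61, so δw/w = 0.103.
Q is then a monomial in w, s, u:
δQ/Q = √((δw/w)² + (1·δs/s)² + (3·δu/u)²) = √(0.0105 + 0.0119 + 0.0923) = 0.339
Q = 1.16e+09, so δQ = 0.339 × 1.16e+09 = 3.92e+08.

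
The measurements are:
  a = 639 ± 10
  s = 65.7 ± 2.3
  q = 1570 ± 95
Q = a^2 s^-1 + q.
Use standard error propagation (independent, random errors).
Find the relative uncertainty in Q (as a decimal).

Let p = a^2·s^-1 = 6210. δp/p = √((2·δa/a)² + (-1·δs/s)²) = √(0.000980 + 0.00123) = 0.0470, so δp = 292.
Q = p + q: δQ = √(δp² + δq²) = √(85200 + 9020) = 307
Q = 7780, so δQ/Q = 307/7780 = 0.0394.

0.0394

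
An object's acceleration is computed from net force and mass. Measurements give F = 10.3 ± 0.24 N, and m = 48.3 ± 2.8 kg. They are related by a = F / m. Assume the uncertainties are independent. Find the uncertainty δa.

0.0133 m/s^2

a is a product of powers, so relative uncertainties combine in quadrature:
  (1·δF/F)² = (1×0.0233)² = 0.000543;  (-1·δm/m)² = (-1×0.0580)² = 0.00336
δa/a = √(0.00390) = 0.0625
a = 0.213 m/s^2, so δa = 0.0625 × 0.213 = 0.0133 m/s^2.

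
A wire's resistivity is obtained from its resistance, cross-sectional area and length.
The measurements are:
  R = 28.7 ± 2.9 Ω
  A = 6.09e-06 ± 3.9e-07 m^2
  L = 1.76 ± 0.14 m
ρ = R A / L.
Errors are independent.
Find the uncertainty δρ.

Since ρ is a product/quotient, work with relative uncertainties:
  (1·δR/R)² = (1×0.101)² = 0.0102;  (1·δA/A)² = (1×0.0640)² = 0.00410;  (-1·δL/L)² = (-1×0.0795)² = 0.00633
δρ/ρ = √(0.0206) = 0.144
ρ = 9.93e-05 Ω·m, so δρ = 0.144 × 9.93e-05 = 1.43e-05 Ω·m.

1.43e-05 Ω·m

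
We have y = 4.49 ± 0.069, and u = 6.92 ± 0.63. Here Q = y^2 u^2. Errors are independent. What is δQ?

Products/powers → add relative errors in quadrature, weighted by exponent:
  (2·δy/y)² = (2×0.0154)² = 0.000945;  (2·δu/u)² = (2×0.0910)² = 0.0332
δQ/Q = √(0.0341) = 0.185
Q = 965, so δQ = 0.185 × 965 = 178.

178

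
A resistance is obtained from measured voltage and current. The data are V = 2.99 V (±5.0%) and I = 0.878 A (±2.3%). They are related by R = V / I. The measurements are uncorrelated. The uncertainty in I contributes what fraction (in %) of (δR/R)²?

17.5%

(δR/R)² = (1·δV/V)² + (-1·δI/I)²
  V term: (1×0.0500)² = 0.00250
  I term: (-1×0.0230)² = 0.000529
Total = 0.00303. Share from I = 0.000529/0.00303 = 0.175.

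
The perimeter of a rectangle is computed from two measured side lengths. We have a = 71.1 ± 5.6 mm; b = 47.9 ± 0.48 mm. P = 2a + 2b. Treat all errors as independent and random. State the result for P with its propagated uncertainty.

238 ± 11.2 mm

Each term contributes (cᵢ δxᵢ)² to (δP)²:
  (2·δa)² = 125;  (2·δb)² = 0.922
δP = √(126) = 11.2 mm
P = 238 mm.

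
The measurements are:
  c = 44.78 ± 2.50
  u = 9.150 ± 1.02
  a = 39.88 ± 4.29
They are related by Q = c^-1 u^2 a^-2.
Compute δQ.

Relative error in a monomial: (δQ/Q)² = Σ (nᵢ · δxᵢ/xᵢ)².
  (-1·δc/c)² = (-1×0.0558)² = 0.00312;  (2·δu/u)² = (2×0.111)² = 0.0497;  (-2·δa/a)² = (-2×0.108)² = 0.0463
δQ/Q = √(0.0991) = 0.315
Q = 0.001176, so δQ = 0.315 × 0.001176 = 0.000370.

0.000370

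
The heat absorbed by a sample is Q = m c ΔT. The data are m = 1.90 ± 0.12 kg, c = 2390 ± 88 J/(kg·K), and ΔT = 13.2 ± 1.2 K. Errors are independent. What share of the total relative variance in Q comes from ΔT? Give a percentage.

(δQ/Q)² = (1·δm/m)² + (1·δc/c)² + (1·δΔT/ΔT)²
  m term: (1×0.0632)² = 0.00399
  c term: (1×0.0368)² = 0.00136
  ΔT term: (1×0.0909)² = 0.00826
Total = 0.0136. Share from ΔT = 0.00826/0.0136 = 0.607.

60.7%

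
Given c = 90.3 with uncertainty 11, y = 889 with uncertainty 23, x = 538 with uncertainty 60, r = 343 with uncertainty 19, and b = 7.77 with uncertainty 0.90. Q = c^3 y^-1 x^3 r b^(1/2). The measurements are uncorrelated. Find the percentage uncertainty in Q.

50.3%

Q is a product of powers, so relative uncertainties combine in quadrature:
  (3·δc/c)² = (3×0.122)² = 0.134;  (-1·δy/y)² = (-1×0.0259)² = 0.000669;  (3·δx/x)² = (3×0.112)² = 0.112;  (1·δr/r)² = (1×0.0554)² = 0.00307;  (½·δb/b)² = (0.5×0.116)² = 0.00335
δQ/Q = √(0.253) = 0.503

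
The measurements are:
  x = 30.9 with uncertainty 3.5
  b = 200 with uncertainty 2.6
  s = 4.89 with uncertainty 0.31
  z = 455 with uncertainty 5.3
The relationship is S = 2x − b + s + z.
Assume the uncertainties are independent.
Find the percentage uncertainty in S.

2.85%

Absolute uncertainties add in quadrature for a linear combination:
  (2·δx)² = 49.0;  (δb)² = 6.76;  (δs)² = 0.0961;  (δz)² = 28.1
δS = √(83.9) = 9.16
S = 322, so δS/S = 9.16/322 = 0.0285.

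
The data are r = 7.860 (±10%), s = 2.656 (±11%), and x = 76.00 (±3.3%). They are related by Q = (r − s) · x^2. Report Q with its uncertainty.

Let u = r − s = 5.204. δu = √(δr² + δs²) = √(0.618 + 0.0854) = 0.839, so δu/u = 0.161.
Q is then a monomial in u, x:
δQ/Q = √((δu/u)² + (2·δx/x)²) = √(0.0260 + 0.00436) = 0.174
Q = 30060, so δQ = 0.174 × 30060 = 5230.

30060 ± 5230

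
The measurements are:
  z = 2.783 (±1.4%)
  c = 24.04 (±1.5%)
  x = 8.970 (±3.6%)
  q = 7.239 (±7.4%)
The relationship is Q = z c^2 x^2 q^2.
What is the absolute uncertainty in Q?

Since Q is a product/quotient, work with relative uncertainties:
  (1·δz/z)² = (1×0.0140)² = 0.000196;  (2·δc/c)² = (2×0.0150)² = 0.000900;  (2·δx/x)² = (2×0.0360)² = 0.00518;  (2·δq/q)² = (2×0.0740)² = 0.0219
δQ/Q = √(0.0282) = 0.168
Q = 6.781e+06, so δQ = 0.168 × 6.781e+06 = 1.14e+06.

1.14e+06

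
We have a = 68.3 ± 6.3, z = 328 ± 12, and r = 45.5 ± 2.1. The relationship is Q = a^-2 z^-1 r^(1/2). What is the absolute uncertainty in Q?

8.35e-07

Q is a product of powers, so relative uncertainties combine in quadrature:
  (-2·δa/a)² = (-2×0.0922)² = 0.0340;  (-1·δz/z)² = (-1×0.0366)² = 0.00134;  (½·δr/r)² = (0.5×0.0462)² = 0.000533
δQ/Q = √(0.0359) = 0.189
Q = 4.41e-06, so δQ = 0.189 × 4.41e-06 = 8.35e-07.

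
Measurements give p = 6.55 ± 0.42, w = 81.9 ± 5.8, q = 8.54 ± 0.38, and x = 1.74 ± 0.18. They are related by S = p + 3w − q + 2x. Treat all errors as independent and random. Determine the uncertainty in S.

17.4

S is a linear combination, so absolute uncertainties add in quadrature:
  (δp)² = 0.176;  (3·δw)² = 303;  (δq)² = 0.144;  (2·δx)² = 0.130
δS = √(303) = 17.4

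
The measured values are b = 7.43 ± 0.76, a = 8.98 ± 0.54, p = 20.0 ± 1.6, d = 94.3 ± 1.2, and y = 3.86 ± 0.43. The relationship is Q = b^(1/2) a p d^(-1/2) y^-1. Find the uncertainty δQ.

2.07

Each factor contributes (exponent × relative error)² to (δQ/Q)²:
  (½·δb/b)² = (0.5×0.102)² = 0.00262;  (1·δa/a)² = (1×0.0601)² = 0.00362;  (1·δp/p)² = (1×0.0800)² = 0.00640;  (−½·δd/d)² = (-0.5×0.0127)² = 4.05e-05;  (-1·δy/y)² = (-1×0.111)² = 0.0124
δQ/Q = √(0.0251) = 0.158
Q = 13.1, so δQ = 0.158 × 13.1 = 2.07.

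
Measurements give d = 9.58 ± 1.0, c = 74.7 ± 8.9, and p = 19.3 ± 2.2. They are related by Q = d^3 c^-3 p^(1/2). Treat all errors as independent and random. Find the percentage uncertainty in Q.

Since Q is a product/quotient, work with relative uncertainties:
  (3·δd/d)² = (3×0.104)² = 0.0981;  (-3·δc/c)² = (-3×0.119)² = 0.128;  (½·δp/p)² = (0.5×0.114)² = 0.00325
δQ/Q = √(0.229) = 0.479

47.9%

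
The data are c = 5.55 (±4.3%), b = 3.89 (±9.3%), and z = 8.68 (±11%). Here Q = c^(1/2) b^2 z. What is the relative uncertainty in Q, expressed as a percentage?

21.7%

Since Q is a product/quotient, work with relative uncertainties:
  (½·δc/c)² = (0.5×0.0430)² = 0.000462;  (2·δb/b)² = (2×0.0930)² = 0.0346;  (1·δz/z)² = (1×0.110)² = 0.0121
δQ/Q = √(0.0472) = 0.217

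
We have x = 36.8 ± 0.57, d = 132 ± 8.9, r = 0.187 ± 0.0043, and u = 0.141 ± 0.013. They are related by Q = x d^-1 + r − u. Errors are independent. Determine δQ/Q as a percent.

Let p = x·d^-1 = 0.279. δp/p = √((1·δx/x)² + (-1·δd/d)²) = √(0.000240 + 0.00455) = 0.0692, so δp = 0.0193.
Q = p + r − u: δQ = √(δp² + δr² + δu²) = √(0.000372 + 1.85e-05 + 0.000169) = 0.0237
Q = 0.325, so δQ/Q = 0.0237/0.325 = 0.0728.

7.28%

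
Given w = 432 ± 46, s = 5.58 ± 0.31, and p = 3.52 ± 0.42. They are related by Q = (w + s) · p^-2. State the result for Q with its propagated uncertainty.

35.3 ± 9.21

Let u = w + s = 438. δu = √(δw² + δs²) = √(2120 + 0.0961) = 46.0, so δu/u = 0.105.
Q is then a monomial in u, p:
δQ/Q = √((δu/u)² + (-2·δp/p)²) = √(0.0111 + 0.0569) = 0.261
Q = 35.3, so δQ = 0.261 × 35.3 = 9.21.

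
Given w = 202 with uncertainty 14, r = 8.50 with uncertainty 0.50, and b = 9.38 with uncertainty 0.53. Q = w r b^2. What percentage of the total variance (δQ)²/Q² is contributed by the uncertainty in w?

22.8%

(δQ/Q)² = (1·δw/w)² + (1·δr/r)² + (2·δb/b)²
  w term: (1×0.0693)² = 0.00480
  r term: (1×0.0588)² = 0.00346
  b term: (2×0.0565)² = 0.0128
Total = 0.0210. Share from w = 0.00480/0.0210 = 0.228.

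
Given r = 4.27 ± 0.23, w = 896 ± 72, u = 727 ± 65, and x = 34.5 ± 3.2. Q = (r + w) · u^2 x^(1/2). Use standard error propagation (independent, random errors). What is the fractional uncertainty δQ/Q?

0.201

Let h = r + w = 900. δh = √(δr² + δw²) = √(0.0529 + 5180) = 72.0, so δh/h = 0.0800.
Q is then a monomial in h, u, x:
δQ/Q = √((δh/h)² + (2·δu/u)² + (½·δx/x)²) = √(0.00640 + 0.0320 + 0.00215) = 0.201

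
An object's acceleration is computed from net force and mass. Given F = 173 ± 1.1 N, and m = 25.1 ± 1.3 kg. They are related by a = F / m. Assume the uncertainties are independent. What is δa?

a is a product of powers, so relative uncertainties combine in quadrature:
  (1·δF/F)² = (1×0.00636)² = 4.04e-05;  (-1·δm/m)² = (-1×0.0518)² = 0.00268
δa/a = √(0.00272) = 0.0522
a = 6.89 m/s^2, so δa = 0.0522 × 6.89 = 0.360 m/s^2.

0.360 m/s^2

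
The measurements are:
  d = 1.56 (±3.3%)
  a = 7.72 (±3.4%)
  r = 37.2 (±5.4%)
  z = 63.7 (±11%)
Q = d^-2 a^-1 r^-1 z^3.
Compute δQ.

Q is a product of powers, so relative uncertainties combine in quadrature:
  (-2·δd/d)² = (-2×0.0330)² = 0.00436;  (-1·δa/a)² = (-1×0.0340)² = 0.00116;  (-1·δr/r)² = (-1×0.0540)² = 0.00292;  (3·δz/z)² = (3×0.110)² = 0.109
δQ/Q = √(0.117) = 0.343
Q = 370, so δQ = 0.343 × 370 = 127.

127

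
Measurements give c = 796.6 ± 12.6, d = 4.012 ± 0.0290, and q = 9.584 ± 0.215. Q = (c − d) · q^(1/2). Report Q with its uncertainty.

2454 ± 47.7

Let u = c − d = 792.6. δu = √(δc² + δd²) = √(159 + 0.000841) = 12.6, so δu/u = 0.0159.
Q is then a monomial in u, q:
δQ/Q = √((δu/u)² + (½·δq/q)²) = √(0.000253 + 0.000126) = 0.0195
Q = 2454, so δQ = 0.0195 × 2454 = 47.7.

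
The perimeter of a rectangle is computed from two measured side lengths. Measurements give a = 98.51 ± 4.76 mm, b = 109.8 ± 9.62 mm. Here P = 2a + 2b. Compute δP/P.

0.0515

Absolute uncertainties add in quadrature for a linear combination:
  (2·δa)² = 90.6;  (2·δb)² = 370
δP = √(461) = 21.5 mm
P = 416.6 mm, so δP/P = 21.5/416.6 = 0.0515.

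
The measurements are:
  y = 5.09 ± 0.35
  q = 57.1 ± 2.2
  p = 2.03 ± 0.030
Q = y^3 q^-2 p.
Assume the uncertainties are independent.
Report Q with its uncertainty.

0.0821 ± 0.0181

Q is a product of powers, so relative uncertainties combine in quadrature:
  (3·δy/y)² = (3×0.0688)² = 0.0426;  (-2·δq/q)² = (-2×0.0385)² = 0.00594;  (1·δp/p)² = (1×0.0148)² = 0.000218
δQ/Q = √(0.0487) = 0.221
Q = 0.0821, so δQ = 0.221 × 0.0821 = 0.0181.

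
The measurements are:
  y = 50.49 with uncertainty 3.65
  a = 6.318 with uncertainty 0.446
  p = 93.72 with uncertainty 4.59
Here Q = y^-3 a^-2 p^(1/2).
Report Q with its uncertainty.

Relative error in a monomial: (δQ/Q)² = Σ (nᵢ · δxᵢ/xᵢ)².
  (-3·δy/y)² = (-3×0.0723)² = 0.0470;  (-2·δa/a)² = (-2×0.0706)² = 0.0199;  (½·δp/p)² = (0.5×0.0490)² = 0.000600
δQ/Q = √(0.0676) = 0.260
Q = 1.884e-06, so δQ = 0.260 × 1.884e-06 = 4.9e-07.

(1.884 ± 0.490) × 10^-6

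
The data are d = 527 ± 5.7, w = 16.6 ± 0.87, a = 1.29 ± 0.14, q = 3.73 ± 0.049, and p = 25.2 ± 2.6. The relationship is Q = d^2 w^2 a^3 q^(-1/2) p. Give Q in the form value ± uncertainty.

Each factor contributes (exponent × relative error)² to (δQ/Q)²:
  (2·δd/d)² = (2×0.0108)² = 0.000468;  (2·δw/w)² = (2×0.0524)² = 0.0110;  (3·δa/a)² = (3×0.109)² = 0.106;  (−½·δq/q)² = (-0.5×0.0131)² = 4.31e-05;  (1·δp/p)² = (1×0.103)² = 0.0106
δQ/Q = √(0.128) = 0.358
Q = 2.14e+09, so δQ = 0.358 × 2.14e+09 = 7.67e+08.

(2.14 ± 0.767) × 10^9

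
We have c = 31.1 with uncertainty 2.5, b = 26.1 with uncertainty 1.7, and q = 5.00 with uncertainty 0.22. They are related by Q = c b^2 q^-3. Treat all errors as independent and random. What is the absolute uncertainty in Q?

For a monomial Q ∝ c, b^2, q^-3, fractional errors add in quadrature:
  (1·δc/c)² = (1×0.0804)² = 0.00646;  (2·δb/b)² = (2×0.0651)² = 0.0170;  (-3·δq/q)² = (-3×0.0440)² = 0.0174
δQ/Q = √(0.0409) = 0.202
Q = 169, so δQ = 0.202 × 169 = 34.3.

34.3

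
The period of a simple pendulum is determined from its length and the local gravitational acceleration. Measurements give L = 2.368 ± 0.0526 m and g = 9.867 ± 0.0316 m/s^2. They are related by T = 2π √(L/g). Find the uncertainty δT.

0.0345 s

For a monomial T ∝ L^(1/2), g^(-1/2), fractional errors add in quadrature:
  (½·δL/L)² = (0.5×0.0222)² = 0.000123;  (−½·δg/g)² = (-0.5×0.00320)² = 2.56e-06
δT/T = √(0.000126) = 0.0112
T = 3.078 s, so δT = 0.0112 × 3.078 = 0.0345 s.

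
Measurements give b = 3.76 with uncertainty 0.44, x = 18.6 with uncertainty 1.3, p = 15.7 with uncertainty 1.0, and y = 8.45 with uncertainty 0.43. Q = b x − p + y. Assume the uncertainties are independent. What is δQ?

Let w = b·x = 69.9. δw/w = √((1·δb/b)² + (1·δx/x)²) = √(0.0137 + 0.00488) = 0.136, so δw = 9.53.
Q = w − p + y: δQ = √(δw² + δp² + δy²) = √(90.9 + 1.00 + 0.185) = 9.59

9.59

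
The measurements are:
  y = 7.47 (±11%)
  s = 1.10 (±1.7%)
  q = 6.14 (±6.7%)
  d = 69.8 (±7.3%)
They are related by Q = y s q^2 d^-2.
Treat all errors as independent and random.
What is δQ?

Q is a product of powers, so relative uncertainties combine in quadrature:
  (1·δy/y)² = (1×0.110)² = 0.0121;  (1·δs/s)² = (1×0.0170)² = 0.000289;  (2·δq/q)² = (2×0.0670)² = 0.0180;  (-2·δd/d)² = (-2×0.0730)² = 0.0213
δQ/Q = √(0.0517) = 0.227
Q = 0.0636, so δQ = 0.227 × 0.0636 = 0.0145.

0.0145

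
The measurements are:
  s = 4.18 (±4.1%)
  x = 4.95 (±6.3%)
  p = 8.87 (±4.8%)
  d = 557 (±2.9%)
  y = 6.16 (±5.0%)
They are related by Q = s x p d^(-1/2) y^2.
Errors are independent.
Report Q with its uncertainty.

295 ± 39.8

Each factor contributes (exponent × relative error)² to (δQ/Q)²:
  (1·δs/s)² = (1×0.0410)² = 0.00168;  (1·δx/x)² = (1×0.0630)² = 0.00397;  (1·δp/p)² = (1×0.0480)² = 0.00230;  (−½·δd/d)² = (-0.5×0.0290)² = 0.000210;  (2·δy/y)² = (2×0.0500)² = 0.0100
δQ/Q = √(0.0182) = 0.135
Q = 295, so δQ = 0.135 × 295 = 39.8.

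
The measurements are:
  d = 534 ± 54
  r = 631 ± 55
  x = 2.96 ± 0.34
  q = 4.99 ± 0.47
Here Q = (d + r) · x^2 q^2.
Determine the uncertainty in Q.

77400

Let u = d + r = 1160. δu = √(δd² + δr²) = √(2920 + 3020) = 77.1, so δu/u = 0.0662.
Q is then a monomial in u, x, q:
δQ/Q = √((δu/u)² + (2·δx/x)² + (2·δq/q)²) = √(0.00438 + 0.0528 + 0.0355) = 0.304
Q = 2.54e+05, so δQ = 0.304 × 2.54e+05 = 77400.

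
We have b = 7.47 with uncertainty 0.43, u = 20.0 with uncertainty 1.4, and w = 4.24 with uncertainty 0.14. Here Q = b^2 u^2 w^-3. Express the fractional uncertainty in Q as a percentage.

20.7%

For a monomial Q ∝ b^2, u^2, w^-3, fractional errors add in quadrature:
  (2·δb/b)² = (2×0.0576)² = 0.0133;  (2·δu/u)² = (2×0.0700)² = 0.0196;  (-3·δw/w)² = (-3×0.0330)² = 0.00981
δQ/Q = √(0.0427) = 0.207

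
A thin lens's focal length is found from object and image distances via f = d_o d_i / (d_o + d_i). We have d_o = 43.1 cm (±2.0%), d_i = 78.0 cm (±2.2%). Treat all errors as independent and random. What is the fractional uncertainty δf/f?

0.0151

∂f/∂d_o = (d_i/(d_o+d_i))² = 0.415;  ∂f/∂d_i = (d_o/(d_o+d_i))² = 0.127
δf = √((∂f/∂d_o · δd_o)² + (∂f/∂d_i · δd_i)²) = √(0.128 + 0.0472) = 0.418 cm
f = 27.8 cm, so δf/f = 0.418/27.8 = 0.0151.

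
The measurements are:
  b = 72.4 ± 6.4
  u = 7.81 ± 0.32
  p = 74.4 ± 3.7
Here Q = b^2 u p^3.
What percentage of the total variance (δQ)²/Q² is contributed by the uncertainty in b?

(δQ/Q)² = (2·δb/b)² + (1·δu/u)² + (3·δp/p)²
  b term: (2×0.0884)² = 0.0313
  u term: (1×0.0410)² = 0.00168
  p term: (3×0.0497)² = 0.0223
Total = 0.0552. Share from b = 0.0313/0.0552 = 0.566.

56.6%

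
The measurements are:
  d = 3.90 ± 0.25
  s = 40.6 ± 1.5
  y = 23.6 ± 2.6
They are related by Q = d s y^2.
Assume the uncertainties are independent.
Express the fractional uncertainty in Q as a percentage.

Each factor contributes (exponent × relative error)² to (δQ/Q)²:
  (1·δd/d)² = (1×0.0641)² = 0.00411;  (1·δs/s)² = (1×0.0369)² = 0.00136;  (2·δy/y)² = (2×0.110)² = 0.0485
δQ/Q = √(0.0540) = 0.232

23.2%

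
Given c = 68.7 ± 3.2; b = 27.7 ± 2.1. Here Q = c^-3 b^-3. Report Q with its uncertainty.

(1.45 ± 0.387) × 10^-10

Products/powers → add relative errors in quadrature, weighted by exponent:
  (-3·δc/c)² = (-3×0.0466)² = 0.0195;  (-3·δb/b)² = (-3×0.0758)² = 0.0517
δQ/Q = √(0.0713) = 0.267
Q = 1.45e-10, so δQ = 0.267 × 1.45e-10 = 3.87e-11.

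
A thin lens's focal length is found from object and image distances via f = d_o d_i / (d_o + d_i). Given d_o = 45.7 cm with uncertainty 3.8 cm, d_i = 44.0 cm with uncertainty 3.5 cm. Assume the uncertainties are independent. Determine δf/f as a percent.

∂f/∂d_o = (d_i/(d_o+d_i))² = 0.241;  ∂f/∂d_i = (d_o/(d_o+d_i))² = 0.260
δf = √((∂f/∂d_o · δd_o)² + (∂f/∂d_i · δd_i)²) = √(0.836 + 0.825) = 1.29 cm
f = 22.4 cm, so δf/f = 1.29/22.4 = 0.0575.

5.75%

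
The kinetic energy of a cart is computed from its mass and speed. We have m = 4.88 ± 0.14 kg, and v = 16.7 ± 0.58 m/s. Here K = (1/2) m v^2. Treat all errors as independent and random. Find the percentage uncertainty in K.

Since K is a product/quotient, work with relative uncertainties:
  (1·δm/m)² = (1×0.0287)² = 0.000823;  (2·δv/v)² = (2×0.0347)² = 0.00482
δK/K = √(0.00565) = 0.0752

7.52%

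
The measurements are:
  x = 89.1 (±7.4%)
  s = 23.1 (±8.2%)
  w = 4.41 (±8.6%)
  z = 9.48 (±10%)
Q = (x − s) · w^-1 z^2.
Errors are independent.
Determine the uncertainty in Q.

Let u = x − s = 66.0. δu = √(δx² + δs²) = √(43.5 + 3.59) = 6.86, so δu/u = 0.104.
Q is then a monomial in u, w, z:
δQ/Q = √((δu/u)² + (-1·δw/w)² + (2·δz/z)²) = √(0.0108 + 0.00740 + 0.0400) = 0.241
Q = 1340, so δQ = 0.241 × 1340 = 324.

324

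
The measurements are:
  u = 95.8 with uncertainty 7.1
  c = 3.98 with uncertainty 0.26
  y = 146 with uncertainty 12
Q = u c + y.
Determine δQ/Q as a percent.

7.50%

Let p = u·c = 381. δp/p = √((1·δu/u)² + (1·δc/c)²) = √(0.00549 + 0.00427) = 0.0988, so δp = 37.7.
Q = p + y: δQ = √(δp² + δy²) = √(1420 + 144) = 39.5
Q = 527, so δQ/Q = 39.5/527 = 0.0750.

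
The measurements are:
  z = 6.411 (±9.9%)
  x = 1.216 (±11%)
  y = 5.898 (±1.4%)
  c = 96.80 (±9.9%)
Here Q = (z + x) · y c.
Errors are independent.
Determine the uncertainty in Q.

Let u = z + x = 7.627. δu = √(δz² + δx²) = √(0.403 + 0.0179) = 0.649, so δu/u = 0.0850.
Q is then a monomial in u, y, c:
δQ/Q = √((δu/u)² + (1·δy/y)² + (1·δc/c)²) = √(0.00723 + 0.000196 + 0.00980) = 0.131
Q = 4354, so δQ = 0.131 × 4354 = 572.

572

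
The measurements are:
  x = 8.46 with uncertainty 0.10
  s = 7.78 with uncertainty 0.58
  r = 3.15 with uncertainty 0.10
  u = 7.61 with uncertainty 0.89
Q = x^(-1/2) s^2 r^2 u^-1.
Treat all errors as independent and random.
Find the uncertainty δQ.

5.43

Since Q is a product/quotient, work with relative uncertainties:
  (−½·δx/x)² = (-0.5×0.0118)² = 3.49e-05;  (2·δs/s)² = (2×0.0746)² = 0.0222;  (2·δr/r)² = (2×0.0317)² = 0.00403;  (-1·δu/u)² = (-1×0.117)² = 0.0137
δQ/Q = √(0.0400) = 0.200
Q = 27.1, so δQ = 0.200 × 27.1 = 5.43.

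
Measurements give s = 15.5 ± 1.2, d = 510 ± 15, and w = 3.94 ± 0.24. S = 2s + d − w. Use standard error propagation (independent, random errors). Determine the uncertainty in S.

Absolute uncertainties add in quadrature for a linear combination:
  (2·δs)² = 5.76;  (δd)² = 225;  (δw)² = 0.0576
δS = √(231) = 15.2

15.2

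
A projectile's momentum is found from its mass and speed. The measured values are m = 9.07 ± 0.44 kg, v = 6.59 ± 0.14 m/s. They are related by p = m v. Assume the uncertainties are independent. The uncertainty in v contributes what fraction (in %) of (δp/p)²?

16.1%

(δp/p)² = (1·δm/m)² + (1·δv/v)²
  m term: (1×0.0485)² = 0.00235
  v term: (1×0.0212)² = 0.000451
Total = 0.00280. Share from v = 0.000451/0.00280 = 0.161.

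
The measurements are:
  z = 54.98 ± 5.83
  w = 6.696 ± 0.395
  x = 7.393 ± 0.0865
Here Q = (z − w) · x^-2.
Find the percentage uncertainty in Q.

Let u = z − w = 48.28. δu = √(δz² + δw²) = √(34.0 + 0.156) = 5.84, so δu/u = 0.121.
Q is then a monomial in u, x:
δQ/Q = √((δu/u)² + (-2·δx/x)²) = √(0.0146 + 0.000548) = 0.123

12.3%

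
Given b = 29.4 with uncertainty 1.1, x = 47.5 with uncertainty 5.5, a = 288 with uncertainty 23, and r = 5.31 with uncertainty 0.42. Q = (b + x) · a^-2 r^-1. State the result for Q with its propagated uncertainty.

Let u = b + x = 76.9. δu = √(δb² + δx²) = √(1.21 + 30.2) = 5.61, so δu/u = 0.0729.
Q is then a monomial in u, a, r:
δQ/Q = √((δu/u)² + (-2·δa/a)² + (-1·δr/r)²) = √(0.00532 + 0.0255 + 0.00626) = 0.193
Q = 0.000175, so δQ = 0.193 × 0.000175 = 3.36e-05.

(1.75 ± 0.336) × 10^-4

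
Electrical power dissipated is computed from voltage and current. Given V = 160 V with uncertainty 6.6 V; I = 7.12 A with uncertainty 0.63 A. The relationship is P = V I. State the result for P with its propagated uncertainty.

For a monomial P ∝ V, I, fractional errors add in quadrature:
  (1·δV/V)² = (1×0.0412)² = 0.00170;  (1·δI/I)² = (1×0.0885)² = 0.00783
δP/P = √(0.00953) = 0.0976
P = 1140 W, so δP = 0.0976 × 1140 = 111 W.

1140 ± 111 W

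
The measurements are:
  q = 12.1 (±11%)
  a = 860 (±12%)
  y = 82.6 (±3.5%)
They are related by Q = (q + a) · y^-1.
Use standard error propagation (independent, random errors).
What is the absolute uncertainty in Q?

Let u = q + a = 872. δu = √(δq² + δa²) = √(1.77 + 10700) = 103, so δu/u = 0.118.
Q is then a monomial in u, y:
δQ/Q = √((δu/u)² + (-1·δy/y)²) = √(0.0140 + 0.00123) = 0.123
Q = 10.6, so δQ = 0.123 × 10.6 = 1.30.

1.30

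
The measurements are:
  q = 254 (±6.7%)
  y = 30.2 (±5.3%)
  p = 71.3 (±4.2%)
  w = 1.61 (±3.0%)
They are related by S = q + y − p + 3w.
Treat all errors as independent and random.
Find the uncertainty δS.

17.4

S is a linear combination, so absolute uncertainties add in quadrature:
  (δq)² = 290;  (δy)² = 2.56;  (δp)² = 8.97;  (3·δw)² = 0.0210
δS = √(301) = 17.4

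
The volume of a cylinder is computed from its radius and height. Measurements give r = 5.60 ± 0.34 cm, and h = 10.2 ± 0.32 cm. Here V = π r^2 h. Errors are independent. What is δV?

Relative error in a monomial: (δV/V)² = Σ (nᵢ · δxᵢ/xᵢ)².
  (2·δr/r)² = (2×0.0607)² = 0.0147;  (1·δh/h)² = (1×0.0314)² = 0.000984
δV/V = √(0.0157) = 0.125
V = 1000 cm^3, so δV = 0.125 × 1000 = 126 cm^3.

126 cm^3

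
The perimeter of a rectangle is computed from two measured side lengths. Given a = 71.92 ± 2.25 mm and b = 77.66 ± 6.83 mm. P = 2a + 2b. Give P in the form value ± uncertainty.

P is a linear combination, so absolute uncertainties add in quadrature:
  (2·δa)² = 20.2;  (2·δb)² = 187
δP = √(207) = 14.4 mm
P = 299.2 mm.

299.2 ± 14.4 mm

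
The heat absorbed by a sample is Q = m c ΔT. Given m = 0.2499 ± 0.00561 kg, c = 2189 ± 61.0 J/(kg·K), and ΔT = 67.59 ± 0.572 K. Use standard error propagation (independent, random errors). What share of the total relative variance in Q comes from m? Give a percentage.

37.3%

(δQ/Q)² = (1·δm/m)² + (1·δc/c)² + (1·δΔT/ΔT)²
  m term: (1×0.0224)² = 0.000504
  c term: (1×0.0279)² = 0.000777
  ΔT term: (1×0.00846)² = 7.16e-05
Total = 0.00135. Share from m = 0.000504/0.00135 = 0.373.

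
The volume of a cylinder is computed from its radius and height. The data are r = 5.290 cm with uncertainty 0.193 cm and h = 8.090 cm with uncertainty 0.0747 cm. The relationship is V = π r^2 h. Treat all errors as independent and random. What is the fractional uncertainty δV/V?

For a monomial V ∝ r^2, h, fractional errors add in quadrature:
  (2·δr/r)² = (2×0.0365)² = 0.00532;  (1·δh/h)² = (1×0.00923)² = 8.53e-05
δV/V = √(0.00541) = 0.0735

0.0735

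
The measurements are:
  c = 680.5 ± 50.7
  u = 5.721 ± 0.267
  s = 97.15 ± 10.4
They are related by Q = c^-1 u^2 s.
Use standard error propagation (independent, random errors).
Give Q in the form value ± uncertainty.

Products/powers → add relative errors in quadrature, weighted by exponent:
  (-1·δc/c)² = (-1×0.0745)² = 0.00555;  (2·δu/u)² = (2×0.0467)² = 0.00871;  (1·δs/s)² = (1×0.107)² = 0.0115
δQ/Q = √(0.0257) = 0.160
Q = 4.673, so δQ = 0.160 × 4.673 = 0.749.

4.673 ± 0.749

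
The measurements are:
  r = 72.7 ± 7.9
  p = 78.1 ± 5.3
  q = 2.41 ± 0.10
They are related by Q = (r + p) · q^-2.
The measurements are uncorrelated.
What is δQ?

2.71

Let u = r + p = 151. δu = √(δr² + δp²) = √(62.4 + 28.1) = 9.51, so δu/u = 0.0631.
Q is then a monomial in u, q:
δQ/Q = √((δu/u)² + (-2·δq/q)²) = √(0.00398 + 0.00689) = 0.104
Q = 26.0, so δQ = 0.104 × 26.0 = 2.71.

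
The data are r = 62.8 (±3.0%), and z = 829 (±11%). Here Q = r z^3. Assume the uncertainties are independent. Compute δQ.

1.19e+10

Each factor contributes (exponent × relative error)² to (δQ/Q)²:
  (1·δr/r)² = (1×0.0300)² = 0.000900;  (3·δz/z)² = (3×0.110)² = 0.109
δQ/Q = √(0.110) = 0.331
Q = 3.58e+10, so δQ = 0.331 × 3.58e+10 = 1.19e+10.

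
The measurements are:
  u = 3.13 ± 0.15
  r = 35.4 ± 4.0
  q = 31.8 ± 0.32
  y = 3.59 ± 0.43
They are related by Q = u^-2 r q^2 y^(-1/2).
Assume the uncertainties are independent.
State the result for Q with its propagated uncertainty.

1930 ± 311

Products/powers → add relative errors in quadrature, weighted by exponent:
  (-2·δu/u)² = (-2×0.0479)² = 0.00919;  (1·δr/r)² = (1×0.113)² = 0.0128;  (2·δq/q)² = (2×0.0101)² = 0.000405;  (−½·δy/y)² = (-0.5×0.120)² = 0.00359
δQ/Q = √(0.0259) = 0.161
Q = 1930, so δQ = 0.161 × 1930 = 311.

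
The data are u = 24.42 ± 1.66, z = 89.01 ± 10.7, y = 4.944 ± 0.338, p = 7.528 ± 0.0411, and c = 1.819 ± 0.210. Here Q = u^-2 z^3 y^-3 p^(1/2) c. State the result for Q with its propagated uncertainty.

Each factor contributes (exponent × relative error)² to (δQ/Q)²:
  (-2·δu/u)² = (-2×0.0680)² = 0.0185;  (3·δz/z)² = (3×0.120)² = 0.130;  (-3·δy/y)² = (-3×0.0684)² = 0.0421;  (½·δp/p)² = (0.5×0.00546)² = 7.45e-06;  (1·δc/c)² = (1×0.115)² = 0.0133
δQ/Q = √(0.204) = 0.452
Q = 48.84, so δQ = 0.452 × 48.84 = 22.1.

48.84 ± 22.1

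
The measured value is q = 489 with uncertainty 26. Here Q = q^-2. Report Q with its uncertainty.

(4.18 ± 0.445) × 10^-6

Since Q is a product/quotient, work with relative uncertainties:
  (-2·δq/q)² = (-2×0.0532)² = 0.0113
δQ/Q = √(0.0113) = 0.106
Q = 4.18e-06, so δQ = 0.106 × 4.18e-06 = 4.45e-07.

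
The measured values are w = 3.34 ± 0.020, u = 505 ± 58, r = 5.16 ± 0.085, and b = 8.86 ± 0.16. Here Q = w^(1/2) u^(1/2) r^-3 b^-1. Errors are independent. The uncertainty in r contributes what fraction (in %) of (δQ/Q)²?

40.2%

(δQ/Q)² = (½·δw/w)² + (½·δu/u)² + (-3·δr/r)² + (-1·δb/b)²
  w term: (0.5×0.00599)² = 8.96e-06
  u term: (0.5×0.115)² = 0.00330
  r term: (-3×0.0165)² = 0.00244
  b term: (-1×0.0181)² = 0.000326
Total = 0.00607. Share from r = 0.00244/0.00607 = 0.402.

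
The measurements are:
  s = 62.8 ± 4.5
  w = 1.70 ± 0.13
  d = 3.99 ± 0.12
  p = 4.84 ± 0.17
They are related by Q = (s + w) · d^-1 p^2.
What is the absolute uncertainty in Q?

Let u = s + w = 64.5. δu = √(δs² + δw²) = √(20.2 + 0.0169) = 4.50, so δu/u = 0.0698.
Q is then a monomial in u, d, p:
δQ/Q = √((δu/u)² + (-1·δd/d)² + (2·δp/p)²) = √(0.00487 + 0.000905 + 0.00493) = 0.103
Q = 379, so δQ = 0.103 × 379 = 39.2.

39.2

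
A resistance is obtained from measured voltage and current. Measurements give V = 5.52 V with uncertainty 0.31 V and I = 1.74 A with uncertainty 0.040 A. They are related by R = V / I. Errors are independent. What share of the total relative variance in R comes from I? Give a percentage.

14.4%

(δR/R)² = (1·δV/V)² + (-1·δI/I)²
  V term: (1×0.0562)² = 0.00315
  I term: (-1×0.0230)² = 0.000528
Total = 0.00368. Share from I = 0.000528/0.00368 = 0.144.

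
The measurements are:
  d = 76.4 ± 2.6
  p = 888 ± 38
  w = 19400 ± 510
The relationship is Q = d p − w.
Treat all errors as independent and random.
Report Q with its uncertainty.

48400 ± 3740

Let h = d·p = 67800. δh/h = √((1·δd/d)² + (1·δp/p)²) = √(0.00116 + 0.00183) = 0.0547, so δh = 3710.
Q = h − w: δQ = √(δh² + δw²) = √(1.38e+07 + 2.6e+05) = 3740
Q = 48400.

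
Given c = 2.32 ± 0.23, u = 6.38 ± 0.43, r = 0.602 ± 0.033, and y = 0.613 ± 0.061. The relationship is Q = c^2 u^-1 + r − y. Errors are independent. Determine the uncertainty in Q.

Let p = c^2·u^-1 = 0.844. δp/p = √((2·δc/c)² + (-1·δu/u)²) = √(0.0393 + 0.00454) = 0.209, so δp = 0.177.
Q = p + r − y: δQ = √(δp² + δr² + δy²) = √(0.0312 + 0.00109 + 0.00372) = 0.190

0.190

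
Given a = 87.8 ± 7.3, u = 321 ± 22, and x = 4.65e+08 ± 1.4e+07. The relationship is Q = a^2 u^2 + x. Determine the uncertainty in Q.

Let p = a^2·u^2 = 7.94e+08. δp/p = √((2·δa/a)² + (2·δu/u)²) = √(0.0277 + 0.0188) = 0.215, so δp = 1.71e+08.
Q = p + x: δQ = √(δp² + δx²) = √(2.93e+16 + 1.96e+14) = 1.72e+08

1.72e+08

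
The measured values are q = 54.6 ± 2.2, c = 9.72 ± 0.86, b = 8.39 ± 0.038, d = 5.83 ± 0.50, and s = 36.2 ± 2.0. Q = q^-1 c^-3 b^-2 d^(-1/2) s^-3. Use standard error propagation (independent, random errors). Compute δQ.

Relative error in a monomial: (δQ/Q)² = Σ (nᵢ · δxᵢ/xᵢ)².
  (-1·δq/q)² = (-1×0.0403)² = 0.00162;  (-3·δc/c)² = (-3×0.0885)² = 0.0705;  (-2·δb/b)² = (-2×0.00453)² = 8.21e-05;  (−½·δd/d)² = (-0.5×0.0858)² = 0.00184;  (-3·δs/s)² = (-3×0.0552)² = 0.0275
δQ/Q = √(0.101) = 0.319
Q = 2.47e-12, so δQ = 0.319 × 2.47e-12 = 7.88e-13.

7.88e-13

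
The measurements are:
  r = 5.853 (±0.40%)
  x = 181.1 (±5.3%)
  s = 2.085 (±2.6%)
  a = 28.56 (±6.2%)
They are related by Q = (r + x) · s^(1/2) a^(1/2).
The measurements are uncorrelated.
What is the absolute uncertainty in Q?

88.5

Let u = r + x = 187.0. δu = √(δr² + δx²) = √(0.000548 + 92.1) = 9.60, so δu/u = 0.0513.
Q is then a monomial in u, s, a:
δQ/Q = √((δu/u)² + (½·δs/s)² + (½·δa/a)²) = √(0.00264 + 0.000169 + 0.000961) = 0.0614
Q = 1443, so δQ = 0.0614 × 1443 = 88.5.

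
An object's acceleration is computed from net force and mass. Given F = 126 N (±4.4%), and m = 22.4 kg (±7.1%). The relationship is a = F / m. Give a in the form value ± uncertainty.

5.62 ± 0.470 m/s^2

Each factor contributes (exponent × relative error)² to (δa/a)²:
  (1·δF/F)² = (1×0.0440)² = 0.00194;  (-1·δm/m)² = (-1×0.0710)² = 0.00504
δa/a = √(0.00698) = 0.0835
a = 5.62 m/s^2, so δa = 0.0835 × 5.62 = 0.470 m/s^2.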